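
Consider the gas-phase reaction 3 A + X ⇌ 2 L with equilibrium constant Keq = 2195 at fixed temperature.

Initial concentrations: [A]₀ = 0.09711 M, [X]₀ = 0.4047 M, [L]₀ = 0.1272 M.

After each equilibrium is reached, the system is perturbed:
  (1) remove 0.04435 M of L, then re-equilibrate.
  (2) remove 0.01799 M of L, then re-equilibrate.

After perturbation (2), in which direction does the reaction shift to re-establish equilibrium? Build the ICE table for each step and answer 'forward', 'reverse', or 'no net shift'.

Q₀ = 43.66 vs Keq = 2195 ⇒ Q<K, forward
Step 1:
                    A           X           L
  Initial     0.09711      0.4047      0.1272
  Change     -0.06457    -0.02152     0.04305
  Equil       0.03254      0.3832      0.1702
  solve Keq expr → x = 0.02152; check Q = 2195
Then remove 0.04435 M of L.
Step 2:
                    A           X           L
  Initial     0.03254      0.3832      0.1259
  Change    -0.005385   -0.001795     0.00359
  Equil       0.02716      0.3814      0.1295
  solve Keq expr → x = 0.001795; check Q = 2195
Then remove 0.01799 M of L.
Step 3:
                    A           X           L
  Initial     0.02716      0.3814      0.1115
  Change    -0.002333 -7.7754e-04    0.001555
  Equil       0.02482      0.3806      0.1131
  solve Keq expr → x = 7.7754e-04; check Q = 2195

Direction: forward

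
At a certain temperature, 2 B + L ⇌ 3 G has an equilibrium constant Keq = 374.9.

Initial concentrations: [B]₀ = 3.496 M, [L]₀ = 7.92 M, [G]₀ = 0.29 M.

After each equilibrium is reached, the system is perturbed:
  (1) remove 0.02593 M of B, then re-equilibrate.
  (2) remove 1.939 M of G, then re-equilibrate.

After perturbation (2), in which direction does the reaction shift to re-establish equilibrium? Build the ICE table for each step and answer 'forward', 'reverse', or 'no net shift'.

Q₀ = 2.5196e-04 vs Keq = 374.9 ⇒ Q<K, forward
Step 1:
                  B         L         G
  I           3.496      7.92      0.29
  C          -3.254    -1.627     4.881
  E          0.2421     6.293     5.171
  solve Keq expr → x = 1.627; check Q = 374.9
Then remove 0.02593 M of B.
Step 2:
                  B         L         G
  I          0.2161     6.293     5.171
  C         0.02326   0.01163  -0.03489
  E          0.2394     6.305     5.136
  solve Keq expr → x = -0.01163; check Q = 374.9
Then remove 1.939 M of G.
Step 3:
                  B         L         G
  I          0.2394     6.305     3.197
  C         -0.1119  -0.05594    0.1678
  E          0.1275     6.249     3.365
  solve Keq expr → x = 0.05594; check Q = 374.9

Direction: forward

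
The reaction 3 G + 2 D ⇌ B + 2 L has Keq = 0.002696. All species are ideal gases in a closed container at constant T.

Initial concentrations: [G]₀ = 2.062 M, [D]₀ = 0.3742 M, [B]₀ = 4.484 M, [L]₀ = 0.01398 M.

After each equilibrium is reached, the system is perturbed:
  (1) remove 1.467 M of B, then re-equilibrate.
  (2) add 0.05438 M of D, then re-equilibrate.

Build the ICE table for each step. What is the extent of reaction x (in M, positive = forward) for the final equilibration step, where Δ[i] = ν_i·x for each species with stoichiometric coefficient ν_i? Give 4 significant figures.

Q₀ = 7.1385e-04 vs Keq = 0.002696 ⇒ Q<K, forward
Step 1:
                    G           D           B           L
  Initial       2.062      0.3742       4.484     0.01398
  Change     -0.01794    -0.01196     0.00598     0.01196
  Equil         2.044      0.3622        4.49     0.02594
  solve Keq expr → x = 0.00598; check Q = 0.002696
Then remove 1.467 M of B.
Step 2:
                    G           D           B           L
  Initial       2.044      0.3622       3.023     0.02594
  Change    -0.007571   -0.005047    0.002524    0.005047
  Equil         2.036      0.3572       3.026     0.03099
  solve Keq expr → x = 0.002524; check Q = 0.002696
Then add 0.05438 M of D.
Step 3:
                    G           D           B           L
  Initial       2.036      0.4116       3.026     0.03099
  Change     -0.00627    -0.00418     0.00209     0.00418
  Equil          2.03      0.4074       3.028     0.03517
  solve Keq expr → x = 0.00209; check Q = 0.002696

x = 0.00209 M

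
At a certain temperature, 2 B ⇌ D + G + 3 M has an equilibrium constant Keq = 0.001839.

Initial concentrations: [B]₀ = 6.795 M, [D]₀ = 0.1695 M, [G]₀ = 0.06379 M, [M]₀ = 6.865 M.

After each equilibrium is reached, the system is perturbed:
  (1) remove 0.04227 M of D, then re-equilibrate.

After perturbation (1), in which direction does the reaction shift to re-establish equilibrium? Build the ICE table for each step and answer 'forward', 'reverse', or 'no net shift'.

Q₀ = 0.07576 vs Keq = 0.001839 ⇒ Q>K, reverse
Step 1:
                    B           D           G           M
  I             6.795      0.1695     0.06379       6.865
  C            0.1221    -0.06107    -0.06107     -0.1832
  E             6.917      0.1084     0.00272       6.682
  solve Keq expr → x = -0.06107; check Q = 0.001839
Then remove 0.04227 M of D.
Step 2:
                    B           D           G           M
  I             6.917     0.06616     0.00272       6.682
  C         -0.003236    0.001618    0.001618    0.004854
  E             6.914     0.06778    0.004338       6.687
  solve Keq expr → x = 0.001618; check Q = 0.001839

Direction: forward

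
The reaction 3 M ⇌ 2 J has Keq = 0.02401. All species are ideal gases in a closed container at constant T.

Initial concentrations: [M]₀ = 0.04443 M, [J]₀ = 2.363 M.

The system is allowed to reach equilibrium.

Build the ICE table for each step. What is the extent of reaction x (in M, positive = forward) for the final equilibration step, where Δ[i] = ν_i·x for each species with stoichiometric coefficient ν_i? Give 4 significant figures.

Q₀ = 6.3665e+04 vs Keq = 0.02401 ⇒ Q>K, reverse
Step 1:
                    M           J
  I           0.04443       2.363
  C             2.565       -1.71
  E             2.609      0.6531
  solve Keq expr → x = -0.855; check Q = 0.02401

x = -0.855 M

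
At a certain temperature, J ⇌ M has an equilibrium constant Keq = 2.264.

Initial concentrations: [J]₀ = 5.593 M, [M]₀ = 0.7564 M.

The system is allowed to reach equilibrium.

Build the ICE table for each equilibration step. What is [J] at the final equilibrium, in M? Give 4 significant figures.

Q₀ = 0.1352 vs Keq = 2.264 ⇒ Q<K, forward
Step 1:
                    J           M
  Initial       5.593      0.7564
  Change       -3.648       3.648
  Equil         1.945       4.404
  solve Keq expr → x = 3.648; check Q = 2.264

[J]_eq = 1.945 M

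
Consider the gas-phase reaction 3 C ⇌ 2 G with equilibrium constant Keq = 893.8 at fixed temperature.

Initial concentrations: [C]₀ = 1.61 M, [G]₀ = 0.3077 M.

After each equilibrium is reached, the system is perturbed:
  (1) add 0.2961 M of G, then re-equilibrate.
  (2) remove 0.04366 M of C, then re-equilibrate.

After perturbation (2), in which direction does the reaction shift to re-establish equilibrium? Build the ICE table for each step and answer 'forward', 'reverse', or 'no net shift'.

Direction: reverse

Q₀ = 0.02269 vs Keq = 893.8 ⇒ Q<K, forward
Step 1:
                   C          G
  init          1.61     0.3077
  Δ           -1.486      0.991
  eq          0.1236      1.299
  solve Keq expr → x = 0.4955; check Q = 893.8
Then add 0.2961 M of G.
Step 2:
                   C          G
  init        0.1236      1.595
  Δ          0.01744   -0.01163
  eq           0.141      1.583
  solve Keq expr → x = -0.005815; check Q = 893.8
Then remove 0.04366 M of C.
Step 3:
                   C          G
  init       0.09735      1.583
  Δ          0.04199     -0.028
  eq          0.1393      1.555
  solve Keq expr → x = -0.014; check Q = 893.8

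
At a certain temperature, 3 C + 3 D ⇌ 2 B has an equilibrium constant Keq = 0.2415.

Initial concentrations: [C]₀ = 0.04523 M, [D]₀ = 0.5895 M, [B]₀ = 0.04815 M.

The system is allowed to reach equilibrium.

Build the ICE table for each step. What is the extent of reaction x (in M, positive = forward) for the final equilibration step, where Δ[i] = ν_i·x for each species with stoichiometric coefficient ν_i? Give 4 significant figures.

x = -0.01974 M

Q₀ = 122.3 vs Keq = 0.2415 ⇒ Q>K, reverse
Step 1:
                   C          D          B
  Initial    0.04523     0.5895    0.04815
  Change     0.05922    0.05922   -0.03948
  Equil       0.1045     0.6487   0.008668
  solve Keq expr → x = -0.01974; check Q = 0.2415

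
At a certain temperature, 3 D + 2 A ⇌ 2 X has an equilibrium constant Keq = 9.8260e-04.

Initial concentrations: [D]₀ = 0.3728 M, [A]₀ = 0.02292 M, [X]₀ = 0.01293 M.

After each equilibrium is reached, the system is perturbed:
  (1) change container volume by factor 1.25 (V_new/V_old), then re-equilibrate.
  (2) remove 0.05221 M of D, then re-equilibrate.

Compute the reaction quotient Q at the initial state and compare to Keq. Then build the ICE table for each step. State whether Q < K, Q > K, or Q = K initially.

Q₀ = 6.142; Q > K (proceeds reverse)

Q₀ = 6.142 vs Keq = 9.8260e-04 ⇒ Q>K, reverse
Step 1:
                    D           A           X
  init         0.3728     0.02292     0.01293
  Δ           0.01898     0.01266    -0.01266
  eq           0.3918     0.03558  2.7348e-04
  solve Keq expr → x = -0.006328; check Q = 9.8260e-04
Then change container volume by factor 1.25 (V_new/V_old).
Step 2:
                    D           A           X
  init         0.3134     0.02846  2.1878e-04
  Δ        9.2737e-05  6.1825e-05 -6.1825e-05
  eq           0.3135     0.02852  1.5696e-04
  solve Keq expr → x = -3.0912e-05; check Q = 9.8260e-04
Then remove 0.05221 M of D.
Step 3:
                    D           A           X
  init         0.2613     0.02852  1.5696e-04
  Δ        5.5997e-05  3.7331e-05 -3.7331e-05
  eq           0.2614     0.02856  1.1963e-04
  solve Keq expr → x = -1.8666e-05; check Q = 9.8260e-04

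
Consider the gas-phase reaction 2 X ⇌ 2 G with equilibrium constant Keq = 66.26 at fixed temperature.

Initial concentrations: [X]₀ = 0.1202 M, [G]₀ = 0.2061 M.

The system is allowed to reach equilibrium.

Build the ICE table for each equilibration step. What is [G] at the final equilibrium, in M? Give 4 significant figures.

Q₀ = 2.94 vs Keq = 66.26 ⇒ Q<K, forward
Step 1:
                   X          G
  Initial     0.1202     0.2061
  Change     -0.0845     0.0845
  Equil       0.0357     0.2906
  solve Keq expr → x = 0.04225; check Q = 66.26

[G]_eq = 0.2906 M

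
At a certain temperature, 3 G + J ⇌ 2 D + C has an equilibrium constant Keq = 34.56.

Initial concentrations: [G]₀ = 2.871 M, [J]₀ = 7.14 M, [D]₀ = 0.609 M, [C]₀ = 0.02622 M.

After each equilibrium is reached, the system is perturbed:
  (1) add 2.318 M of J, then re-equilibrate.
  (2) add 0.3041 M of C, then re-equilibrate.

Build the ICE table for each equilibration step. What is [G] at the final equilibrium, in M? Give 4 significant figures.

Q₀ = 5.7553e-05 vs Keq = 34.56 ⇒ Q<K, forward
Step 1:
                  G         J         D         C
  I           2.871      7.14     0.609   0.02622
  C          -2.589   -0.8631     1.726    0.8631
  E          0.2817     6.277     2.335    0.8893
  solve Keq expr → x = 0.8631; check Q = 34.56
Then add 2.318 M of J.
Step 2:
                  G         J         D         C
  I          0.2817     8.595     2.335    0.8893
  C        -0.02587 -0.008622   0.01724  0.008622
  E          0.2558     8.586     2.352    0.8979
  solve Keq expr → x = 0.008622; check Q = 34.56
Then add 0.3041 M of C.
Step 3:
                  G         J         D         C
  I          0.2558     8.586     2.352     1.202
  C         0.02412  0.008041  -0.01608 -0.008041
  E            0.28     8.594     2.336     1.194
  solve Keq expr → x = -0.008041; check Q = 34.56

[G]_eq = 0.28 M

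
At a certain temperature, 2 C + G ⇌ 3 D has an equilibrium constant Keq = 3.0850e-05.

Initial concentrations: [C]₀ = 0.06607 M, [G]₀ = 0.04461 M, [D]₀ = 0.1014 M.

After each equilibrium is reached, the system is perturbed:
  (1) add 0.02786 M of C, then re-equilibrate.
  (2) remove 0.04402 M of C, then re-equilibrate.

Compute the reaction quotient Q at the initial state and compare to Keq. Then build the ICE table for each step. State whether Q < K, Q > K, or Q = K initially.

Q₀ = 5.354; Q > K (proceeds reverse)

Q₀ = 5.354 vs Keq = 3.0850e-05 ⇒ Q>K, reverse
Step 1:
                  C         G         D
  init      0.06607   0.04461    0.1014
  Δ          0.0653   0.03265  -0.09795
  eq         0.1314   0.07726  0.003452
  solve Keq expr → x = -0.03265; check Q = 3.0850e-05
Then add 0.02786 M of C.
Step 2:
                  C         G         D
  init       0.1592   0.07726  0.003452
  Δ       -3.0969e-04 -1.5485e-04 4.6454e-04
  eq         0.1589    0.0771  0.003916
  solve Keq expr → x = 1.5485e-04; check Q = 3.0850e-05
Then remove 0.04402 M of C.
Step 3:
                  C         G         D
  init       0.1149    0.0771  0.003916
  Δ       4.9934e-04 2.4967e-04 -7.4901e-04
  eq         0.1154   0.07735  0.003167
  solve Keq expr → x = -2.4967e-04; check Q = 3.0850e-05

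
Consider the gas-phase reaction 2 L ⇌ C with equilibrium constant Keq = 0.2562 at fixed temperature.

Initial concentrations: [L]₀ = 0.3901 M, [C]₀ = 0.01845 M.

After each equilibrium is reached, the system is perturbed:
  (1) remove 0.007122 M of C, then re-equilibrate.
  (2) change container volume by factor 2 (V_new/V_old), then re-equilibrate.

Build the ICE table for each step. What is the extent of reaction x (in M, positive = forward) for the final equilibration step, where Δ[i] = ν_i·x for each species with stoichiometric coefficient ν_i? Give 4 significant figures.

Q₀ = 0.1212 vs Keq = 0.2562 ⇒ Q<K, forward
Step 1:
                    L           C
  Initial      0.3901     0.01845
  Change     -0.02967     0.01483
  Equil        0.3604     0.03328
  solve Keq expr → x = 0.01483; check Q = 0.2562
Then remove 0.007122 M of C.
Step 2:
                    L           C
  Initial      0.3604     0.02616
  Change     -0.01044    0.005221
  Equil          0.35     0.03138
  solve Keq expr → x = 0.005221; check Q = 0.2562
Then change container volume by factor 2 (V_new/V_old).
Step 3:
                    L           C
  Initial       0.175     0.01569
  Change      0.01323   -0.006615
  Equil        0.1882    0.009077
  solve Keq expr → x = -0.006615; check Q = 0.2562

x = -0.006615 M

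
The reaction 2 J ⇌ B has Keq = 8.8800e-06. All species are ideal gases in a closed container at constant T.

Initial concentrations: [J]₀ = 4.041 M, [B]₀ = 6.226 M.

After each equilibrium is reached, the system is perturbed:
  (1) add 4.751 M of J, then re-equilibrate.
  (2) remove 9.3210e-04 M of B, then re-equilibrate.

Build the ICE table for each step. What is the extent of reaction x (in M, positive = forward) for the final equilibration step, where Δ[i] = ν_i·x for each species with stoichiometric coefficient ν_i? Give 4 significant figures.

Q₀ = 0.3813 vs Keq = 8.8800e-06 ⇒ Q>K, reverse
Step 1:
                    J           B
  Initial       4.041       6.226
  Change        12.45      -6.224
  Equil         16.49    0.002414
  solve Keq expr → x = -6.224; check Q = 8.8800e-06
Then add 4.751 M of J.
Step 2:
                    J           B
  Initial       21.24    0.002414
  Change    -0.003181     0.00159
  Equil         21.24    0.004005
  solve Keq expr → x = 0.00159; check Q = 8.8800e-06
Then remove 9.3210e-04 M of B.
Step 3:
                    J           B
  Initial       21.24    0.003072
  Change    -0.001863  9.3140e-04
  Equil         21.23    0.004004
  solve Keq expr → x = 9.3140e-04; check Q = 8.8800e-06

x = 9.3140e-04 M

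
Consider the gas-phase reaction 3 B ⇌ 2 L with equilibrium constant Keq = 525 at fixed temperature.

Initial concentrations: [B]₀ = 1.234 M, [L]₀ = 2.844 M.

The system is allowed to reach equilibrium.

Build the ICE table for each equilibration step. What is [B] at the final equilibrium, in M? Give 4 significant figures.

[B]_eq = 0.2845 M

Q₀ = 4.304 vs Keq = 525 ⇒ Q<K, forward
Step 1:
                    B           L
  init          1.234       2.844
  Δ           -0.9495       0.633
  eq           0.2845       3.477
  solve Keq expr → x = 0.3165; check Q = 525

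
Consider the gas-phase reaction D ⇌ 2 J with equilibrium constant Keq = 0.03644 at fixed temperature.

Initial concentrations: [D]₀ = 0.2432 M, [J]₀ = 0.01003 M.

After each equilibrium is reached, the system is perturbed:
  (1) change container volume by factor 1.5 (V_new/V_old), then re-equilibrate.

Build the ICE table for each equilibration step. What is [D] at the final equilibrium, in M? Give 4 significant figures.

Q₀ = 4.1366e-04 vs Keq = 0.03644 ⇒ Q<K, forward
Step 1:
                    D           J
  Initial      0.2432     0.01003
  Change      -0.0382      0.0764
  Equil         0.205     0.08643
  solve Keq expr → x = 0.0382; check Q = 0.03644
Then change container volume by factor 1.5 (V_new/V_old).
Step 2:
                    D           J
  Initial      0.1367     0.05762
  Change    -0.005728     0.01146
  Equil        0.1309     0.06908
  solve Keq expr → x = 0.005728; check Q = 0.03644

[D]_eq = 0.1309 M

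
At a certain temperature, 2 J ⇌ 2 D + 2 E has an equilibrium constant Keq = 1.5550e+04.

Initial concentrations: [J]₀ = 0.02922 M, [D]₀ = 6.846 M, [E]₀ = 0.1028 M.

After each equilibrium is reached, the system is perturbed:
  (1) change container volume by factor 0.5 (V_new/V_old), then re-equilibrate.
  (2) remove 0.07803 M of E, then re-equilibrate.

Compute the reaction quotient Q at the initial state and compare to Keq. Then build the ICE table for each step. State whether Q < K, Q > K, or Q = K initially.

Q₀ = 580.1 vs Keq = 1.5550e+04 ⇒ Q<K, forward
Step 1:
                    J           D           E
  I           0.02922       6.846      0.1028
  C          -0.02233     0.02233     0.02233
  E          0.006892       6.868      0.1251
  solve Keq expr → x = 0.01116; check Q = 1.5550e+04
Then change container volume by factor 0.5 (V_new/V_old).
Step 2:
                    J           D           E
  I           0.01378       13.74      0.2503
  C           0.01239    -0.01239    -0.01239
  E           0.02618       13.72      0.2379
  solve Keq expr → x = -0.006197; check Q = 1.5550e+04
Then remove 0.07803 M of E.
Step 3:
                    J           D           E
  I           0.02618       13.72      0.1598
  C         -0.007727    0.007727    0.007727
  E           0.01845       13.73      0.1676
  solve Keq expr → x = 0.003864; check Q = 1.5550e+04

Q₀ = 580.1; Q < K (proceeds forward)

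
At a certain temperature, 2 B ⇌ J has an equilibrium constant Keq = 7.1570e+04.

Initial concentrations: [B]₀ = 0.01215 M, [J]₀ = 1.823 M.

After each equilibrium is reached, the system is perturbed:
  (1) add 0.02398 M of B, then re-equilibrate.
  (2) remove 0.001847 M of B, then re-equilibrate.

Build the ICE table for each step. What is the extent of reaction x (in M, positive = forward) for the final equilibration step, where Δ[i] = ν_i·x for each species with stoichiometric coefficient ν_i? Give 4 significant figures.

Q₀ = 1.2349e+04 vs Keq = 7.1570e+04 ⇒ Q<K, forward
Step 1:
                  B         J
  Initial   0.01215     1.823
  Change  -0.007098  0.003549
  Equil    0.005052     1.827
  solve Keq expr → x = 0.003549; check Q = 7.1570e+04
Then add 0.02398 M of B.
Step 2:
                  B         J
  Initial   0.02903     1.827
  Change   -0.02396   0.01198
  Equil    0.005068     1.839
  solve Keq expr → x = 0.01198; check Q = 7.1570e+04
Then remove 0.001847 M of B.
Step 3:
                  B         J
  Initial  0.003221     1.839
  Change   0.001846 -9.2286e-04
  Equil    0.005067     1.838
  solve Keq expr → x = -9.2286e-04; check Q = 7.1570e+04

x = -9.2286e-04 M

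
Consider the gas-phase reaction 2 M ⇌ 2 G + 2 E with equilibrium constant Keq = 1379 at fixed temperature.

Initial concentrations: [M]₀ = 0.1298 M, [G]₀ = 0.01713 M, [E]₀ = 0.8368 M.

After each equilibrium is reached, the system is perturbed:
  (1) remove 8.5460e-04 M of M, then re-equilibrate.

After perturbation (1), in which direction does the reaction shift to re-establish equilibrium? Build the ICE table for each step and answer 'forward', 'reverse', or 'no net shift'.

Q₀ = 0.0122 vs Keq = 1379 ⇒ Q<K, forward
Step 1:
                    M           G           E
  init         0.1298     0.01713      0.8368
  Δ           -0.1261      0.1261      0.1261
  eq         0.003714      0.1432      0.9629
  solve Keq expr → x = 0.06304; check Q = 1379
Then remove 8.5460e-04 M of M.
Step 2:
                    M           G           E
  init       0.002859      0.1432      0.9629
  Δ        8.2990e-04 -8.2990e-04 -8.2990e-04
  eq         0.003689      0.1424      0.9621
  solve Keq expr → x = -4.1495e-04; check Q = 1379

Direction: reverse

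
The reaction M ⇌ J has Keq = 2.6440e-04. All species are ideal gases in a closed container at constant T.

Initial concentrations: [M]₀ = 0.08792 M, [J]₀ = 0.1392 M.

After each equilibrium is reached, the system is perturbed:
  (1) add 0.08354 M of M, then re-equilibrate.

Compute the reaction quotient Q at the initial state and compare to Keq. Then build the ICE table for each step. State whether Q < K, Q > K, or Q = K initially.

Q₀ = 1.583 vs Keq = 2.6440e-04 ⇒ Q>K, reverse
Step 1:
                  M         J
  init      0.08792    0.1392
  Δ          0.1391   -0.1391
  eq         0.2271 6.0035e-05
  solve Keq expr → x = -0.1391; check Q = 2.6440e-04
Then add 0.08354 M of M.
Step 2:
                  M         J
  init       0.3106 6.0035e-05
  Δ       -2.2082e-05 2.2082e-05
  eq         0.3106 8.2117e-05
  solve Keq expr → x = 2.2082e-05; check Q = 2.6440e-04

Q₀ = 1.583; Q > K (proceeds reverse)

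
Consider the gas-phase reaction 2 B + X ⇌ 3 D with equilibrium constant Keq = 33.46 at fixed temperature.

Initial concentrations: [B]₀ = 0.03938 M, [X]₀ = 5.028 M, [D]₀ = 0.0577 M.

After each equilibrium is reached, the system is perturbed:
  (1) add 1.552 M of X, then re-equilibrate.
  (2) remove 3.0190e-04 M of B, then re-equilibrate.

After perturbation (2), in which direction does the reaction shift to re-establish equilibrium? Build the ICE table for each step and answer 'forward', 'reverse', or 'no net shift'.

Q₀ = 0.02464 vs Keq = 33.46 ⇒ Q<K, forward
Step 1:
                   B          X          D
  I          0.03938      5.028     0.0577
  C         -0.03647   -0.01823     0.0547
  E         0.002911       5.01     0.1124
  solve Keq expr → x = 0.01823; check Q = 33.46
Then add 1.552 M of X.
Step 2:
                   B          X          D
  I         0.002911      6.562     0.1124
  C       -3.4956e-04 -1.7478e-04 5.2434e-04
  E         0.002561      6.562     0.1129
  solve Keq expr → x = 1.7478e-04; check Q = 33.46
Then remove 3.0190e-04 M of B.
Step 3:
                   B          X          D
  I         0.002259      6.562     0.1129
  C       2.8723e-04 1.4361e-04 -4.3084e-04
  E         0.002546      6.562     0.1125
  solve Keq expr → x = -1.4361e-04; check Q = 33.46

Direction: reverse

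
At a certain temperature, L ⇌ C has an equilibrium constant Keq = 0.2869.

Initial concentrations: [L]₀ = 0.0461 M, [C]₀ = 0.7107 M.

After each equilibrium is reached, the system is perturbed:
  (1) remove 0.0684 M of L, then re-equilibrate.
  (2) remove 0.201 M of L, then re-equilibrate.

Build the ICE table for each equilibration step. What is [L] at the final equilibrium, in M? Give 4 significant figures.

[L]_eq = 0.3787 M

Q₀ = 15.42 vs Keq = 0.2869 ⇒ Q>K, reverse
Step 1:
                   L          C
  init        0.0461     0.7107
  Δ            0.542     -0.542
  eq          0.5881     0.1687
  solve Keq expr → x = -0.542; check Q = 0.2869
Then remove 0.0684 M of L.
Step 2:
                   L          C
  init        0.5197     0.1687
  Δ          0.01525   -0.01525
  eq          0.5349     0.1535
  solve Keq expr → x = -0.01525; check Q = 0.2869
Then remove 0.201 M of L.
Step 3:
                   L          C
  init        0.3339     0.1535
  Δ          0.04481   -0.04481
  eq          0.3787     0.1087
  solve Keq expr → x = -0.04481; check Q = 0.2869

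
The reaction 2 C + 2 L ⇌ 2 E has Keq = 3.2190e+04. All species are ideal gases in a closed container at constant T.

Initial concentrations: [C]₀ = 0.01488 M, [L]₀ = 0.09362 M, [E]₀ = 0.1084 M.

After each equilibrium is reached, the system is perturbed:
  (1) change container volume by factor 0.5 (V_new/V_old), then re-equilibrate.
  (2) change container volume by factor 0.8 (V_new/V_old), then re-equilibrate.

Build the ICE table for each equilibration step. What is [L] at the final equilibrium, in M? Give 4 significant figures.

Q₀ = 6055 vs Keq = 3.2190e+04 ⇒ Q<K, forward
Step 1:
                  C         L         E
  init      0.01488   0.09362    0.1084
  Δ       -0.007395 -0.007395  0.007395
  eq       0.007485   0.08623    0.1158
  solve Keq expr → x = 0.003697; check Q = 3.2190e+04
Then change container volume by factor 0.5 (V_new/V_old).
Step 2:
                  C         L         E
  init      0.01497    0.1725    0.2316
  Δ       -0.006938 -0.006938  0.006938
  eq       0.008032    0.1655    0.2385
  solve Keq expr → x = 0.003469; check Q = 3.2190e+04
Then change container volume by factor 0.8 (V_new/V_old).
Step 3:
                  C         L         E
  init      0.01004    0.2069    0.2982
  Δ       -0.001883 -0.001883  0.001883
  eq       0.008157     0.205       0.3
  solve Keq expr → x = 9.4156e-04; check Q = 3.2190e+04

[L]_eq = 0.205 M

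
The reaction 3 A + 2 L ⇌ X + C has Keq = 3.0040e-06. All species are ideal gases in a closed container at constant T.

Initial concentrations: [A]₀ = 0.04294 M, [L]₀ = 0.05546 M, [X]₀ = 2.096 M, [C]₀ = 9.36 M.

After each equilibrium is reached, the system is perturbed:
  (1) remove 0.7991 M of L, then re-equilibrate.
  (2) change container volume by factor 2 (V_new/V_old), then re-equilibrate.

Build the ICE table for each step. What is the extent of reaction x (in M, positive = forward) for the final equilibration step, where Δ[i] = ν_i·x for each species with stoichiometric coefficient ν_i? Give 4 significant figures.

Q₀ = 8.0560e+07 vs Keq = 3.0040e-06 ⇒ Q>K, reverse
Step 1:
                   A          L          X          C
  init       0.04294    0.05546      2.096       9.36
  Δ            6.282      4.188     -2.094     -2.094
  eq           6.325      4.244   0.001884      7.266
  solve Keq expr → x = -2.094; check Q = 3.0040e-06
Then remove 0.7991 M of L.
Step 2:
                   A          L          X          C
  init         6.325      3.445   0.001884      7.266
  Δ         0.001922   0.001281 -6.4064e-04 -6.4064e-04
  eq           6.327      3.446   0.001244      7.265
  solve Keq expr → x = -6.4064e-04; check Q = 3.0040e-06
Then change container volume by factor 2 (V_new/V_old).
Step 3:
                   A          L          X          C
  init         3.164      1.723 6.2181e-04      3.633
  Δ         0.001632   0.001088 -5.4385e-04 -5.4385e-04
  eq           3.165      1.724 7.7956e-05      3.632
  solve Keq expr → x = -5.4385e-04; check Q = 3.0040e-06

x = -5.4385e-04 M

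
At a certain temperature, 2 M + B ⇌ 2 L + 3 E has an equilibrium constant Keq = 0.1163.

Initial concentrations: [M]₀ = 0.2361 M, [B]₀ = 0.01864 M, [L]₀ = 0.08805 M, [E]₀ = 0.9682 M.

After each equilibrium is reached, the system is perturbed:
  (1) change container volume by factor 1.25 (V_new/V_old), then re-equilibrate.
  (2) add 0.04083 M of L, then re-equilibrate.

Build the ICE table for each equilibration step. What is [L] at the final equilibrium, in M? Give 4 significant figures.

Q₀ = 6.772 vs Keq = 0.1163 ⇒ Q>K, reverse
Step 1:
                  M         B         L         E
  init       0.2361   0.01864   0.08805    0.9682
  Δ         0.06076   0.03038  -0.06076  -0.09114
  eq         0.2969   0.04902   0.02729    0.8771
  solve Keq expr → x = -0.03038; check Q = 0.1163
Then change container volume by factor 1.25 (V_new/V_old).
Step 2:
                  M         B         L         E
  init       0.2375   0.03922   0.02183    0.7016
  Δ       -0.003981  -0.00199  0.003981  0.005971
  eq         0.2335   0.03723   0.02581    0.7076
  solve Keq expr → x = 0.00199; check Q = 0.1163
Then add 0.04083 M of L.
Step 3:
                  M         B         L         E
  init       0.2335   0.03723   0.06664    0.7076
  Δ         0.02901   0.01451  -0.02901  -0.04352
  eq         0.2625   0.05173   0.03763    0.6641
  solve Keq expr → x = -0.01451; check Q = 0.1163

[L]_eq = 0.03763 M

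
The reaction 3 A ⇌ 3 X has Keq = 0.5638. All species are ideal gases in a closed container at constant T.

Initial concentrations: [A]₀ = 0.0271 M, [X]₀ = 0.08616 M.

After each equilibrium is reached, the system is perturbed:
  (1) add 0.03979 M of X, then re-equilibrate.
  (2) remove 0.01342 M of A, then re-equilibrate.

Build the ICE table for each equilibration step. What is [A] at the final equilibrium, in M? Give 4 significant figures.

[A]_eq = 0.07646 M

Q₀ = 32.14 vs Keq = 0.5638 ⇒ Q>K, reverse
Step 1:
                   A          X
  Initial     0.0271    0.08616
  Change     0.03492   -0.03492
  Equil      0.06202    0.05124
  solve Keq expr → x = -0.01164; check Q = 0.5638
Then add 0.03979 M of X.
Step 2:
                   A          X
  Initial    0.06202    0.09103
  Change     0.02179   -0.02179
  Equil      0.08381    0.06924
  solve Keq expr → x = -0.007263; check Q = 0.5638
Then remove 0.01342 M of A.
Step 3:
                   A          X
  Initial    0.07039    0.06924
  Change    0.006071  -0.006071
  Equil      0.07646    0.06317
  solve Keq expr → x = -0.002024; check Q = 0.5638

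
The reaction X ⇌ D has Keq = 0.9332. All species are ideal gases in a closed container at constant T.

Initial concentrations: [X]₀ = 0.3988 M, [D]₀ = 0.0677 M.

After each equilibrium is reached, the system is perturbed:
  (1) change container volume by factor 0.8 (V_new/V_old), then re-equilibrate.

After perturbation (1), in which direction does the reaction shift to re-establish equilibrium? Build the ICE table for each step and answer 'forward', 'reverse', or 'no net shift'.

Direction: no net shift

Q₀ = 0.1698 vs Keq = 0.9332 ⇒ Q<K, forward
Step 1:
                    X           D
  Initial      0.3988      0.0677
  Change      -0.1575      0.1575
  Equil        0.2413      0.2252
  solve Keq expr → x = 0.1575; check Q = 0.9332
Then change container volume by factor 0.8 (V_new/V_old).
Step 2:
                    X           D
  Initial      0.3016      0.2815
  Change            0           0
  Equil        0.3016      0.2815
  solve Keq expr → x = 0; check Q = 0.9332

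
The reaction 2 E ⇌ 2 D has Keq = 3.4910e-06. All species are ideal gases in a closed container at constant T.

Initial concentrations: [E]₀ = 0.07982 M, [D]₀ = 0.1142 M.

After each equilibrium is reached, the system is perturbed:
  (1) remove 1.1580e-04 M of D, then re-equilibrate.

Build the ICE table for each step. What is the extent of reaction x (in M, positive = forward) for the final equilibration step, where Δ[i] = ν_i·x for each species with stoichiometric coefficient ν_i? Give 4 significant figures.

x = 5.7792e-05 M

Q₀ = 2.047 vs Keq = 3.4910e-06 ⇒ Q>K, reverse
Step 1:
                    E           D
  I           0.07982      0.1142
  C            0.1138     -0.1138
  E            0.1937  3.6184e-04
  solve Keq expr → x = -0.05692; check Q = 3.4910e-06
Then remove 1.1580e-04 M of D.
Step 2:
                    E           D
  I            0.1937  2.4604e-04
  C       -1.1558e-04  1.1558e-04
  E            0.1935  3.6162e-04
  solve Keq expr → x = 5.7792e-05; check Q = 3.4910e-06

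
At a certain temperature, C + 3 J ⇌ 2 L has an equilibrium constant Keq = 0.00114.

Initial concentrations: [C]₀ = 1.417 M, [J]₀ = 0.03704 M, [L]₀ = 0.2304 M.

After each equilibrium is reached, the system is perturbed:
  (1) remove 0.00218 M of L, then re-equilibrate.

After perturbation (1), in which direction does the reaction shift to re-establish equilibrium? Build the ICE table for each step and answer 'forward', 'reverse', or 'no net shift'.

Q₀ = 737.2 vs Keq = 0.00114 ⇒ Q>K, reverse
Step 1:
                   C          J          L
  init         1.417    0.03704     0.2304
  Δ           0.1105     0.3316    -0.2211
  eq           1.528     0.3686    0.00934
  solve Keq expr → x = -0.1105; check Q = 0.00114
Then remove 0.00218 M of L.
Step 2:
                   C          J          L
  init         1.528     0.3686    0.00716
  Δ         -0.00103   -0.00309    0.00206
  eq           1.527     0.3655   0.009219
  solve Keq expr → x = 0.00103; check Q = 0.00114

Direction: forward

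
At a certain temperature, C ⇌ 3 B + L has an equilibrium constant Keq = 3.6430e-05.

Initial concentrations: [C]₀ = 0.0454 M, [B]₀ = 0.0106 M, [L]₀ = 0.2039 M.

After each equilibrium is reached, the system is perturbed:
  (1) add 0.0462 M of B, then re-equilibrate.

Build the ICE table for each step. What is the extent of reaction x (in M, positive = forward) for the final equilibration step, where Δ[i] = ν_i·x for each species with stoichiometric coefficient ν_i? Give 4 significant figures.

x = -0.01455 M

Q₀ = 5.3491e-06 vs Keq = 3.6430e-05 ⇒ Q<K, forward
Step 1:
                   C          B          L
  init        0.0454     0.0106     0.2039
  Δ        -0.002983   0.008948   0.002983
  eq         0.04242    0.01955     0.2069
  solve Keq expr → x = 0.002983; check Q = 3.6430e-05
Then add 0.0462 M of B.
Step 2:
                   C          B          L
  init       0.04242    0.06575     0.2069
  Δ          0.01455   -0.04365   -0.01455
  eq         0.05697     0.0221     0.1923
  solve Keq expr → x = -0.01455; check Q = 3.6430e-05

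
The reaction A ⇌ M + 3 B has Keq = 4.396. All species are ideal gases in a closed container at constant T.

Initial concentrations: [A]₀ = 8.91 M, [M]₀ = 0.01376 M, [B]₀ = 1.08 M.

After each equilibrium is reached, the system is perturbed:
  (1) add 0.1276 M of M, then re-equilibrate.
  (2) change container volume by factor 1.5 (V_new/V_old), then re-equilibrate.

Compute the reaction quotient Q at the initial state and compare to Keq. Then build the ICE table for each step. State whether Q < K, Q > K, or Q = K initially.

Q₀ = 0.001945 vs Keq = 4.396 ⇒ Q<K, forward
Step 1:
                  A         M         B
  init         8.91   0.01376      1.08
  Δ         -0.8099    0.8099      2.43
  eq            8.1    0.8237      3.51
  solve Keq expr → x = 0.8099; check Q = 4.396
Then add 0.1276 M of M.
Step 2:
                  A         M         B
  init          8.1    0.9513      3.51
  Δ         0.03788  -0.03788   -0.1136
  eq          8.138    0.9134     3.396
  solve Keq expr → x = -0.03788; check Q = 4.396
Then change container volume by factor 1.5 (V_new/V_old).
Step 3:
                  A         M         B
  init        5.425    0.6089     2.264
  Δ         -0.2424    0.2424    0.7272
  eq          5.183    0.8513     2.991
  solve Keq expr → x = 0.2424; check Q = 4.396

Q₀ = 0.001945; Q < K (proceeds forward)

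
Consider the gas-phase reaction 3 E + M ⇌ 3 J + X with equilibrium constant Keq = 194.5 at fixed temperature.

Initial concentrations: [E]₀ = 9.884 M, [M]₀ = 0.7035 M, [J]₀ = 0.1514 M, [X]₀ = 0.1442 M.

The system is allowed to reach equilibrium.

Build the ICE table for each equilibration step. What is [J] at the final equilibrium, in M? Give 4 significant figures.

Q₀ = 7.3668e-07 vs Keq = 194.5 ⇒ Q<K, forward
Step 1:
                   E          M          J          X
  init         9.884     0.7035     0.1514     0.1442
  Δ            -2.11    -0.7034       2.11     0.7034
  eq           7.774 1.0730e-04      2.262     0.8476
  solve Keq expr → x = 0.7034; check Q = 194.5

[J]_eq = 2.262 M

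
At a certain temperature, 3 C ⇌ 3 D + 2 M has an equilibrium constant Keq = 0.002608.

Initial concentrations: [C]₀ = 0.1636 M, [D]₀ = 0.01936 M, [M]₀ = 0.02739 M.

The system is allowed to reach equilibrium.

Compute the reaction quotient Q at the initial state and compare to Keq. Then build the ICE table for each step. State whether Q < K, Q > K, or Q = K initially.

Q₀ = 1.2432e-06; Q < K (proceeds forward)

Q₀ = 1.2432e-06 vs Keq = 0.002608 ⇒ Q<K, forward
Step 1:
                   C          D          M
  I           0.1636    0.01936    0.02739
  C         -0.06285    0.06285     0.0419
  E           0.1008    0.08221    0.06929
  solve Keq expr → x = 0.02095; check Q = 0.002608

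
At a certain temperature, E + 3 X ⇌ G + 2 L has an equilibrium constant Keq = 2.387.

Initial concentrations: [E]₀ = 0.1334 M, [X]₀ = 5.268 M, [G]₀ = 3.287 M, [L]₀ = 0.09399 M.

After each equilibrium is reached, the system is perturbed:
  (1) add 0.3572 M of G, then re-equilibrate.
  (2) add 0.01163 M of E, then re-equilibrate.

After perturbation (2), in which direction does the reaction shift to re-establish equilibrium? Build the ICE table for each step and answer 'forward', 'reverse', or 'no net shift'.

Direction: forward

Q₀ = 0.001489 vs Keq = 2.387 ⇒ Q<K, forward
Step 1:
                   E          X          G          L
  init        0.1334      5.268      3.287    0.09399
  Δ          -0.1318    -0.3954     0.1318     0.2636
  eq        0.001583      4.873      3.419     0.3576
  solve Keq expr → x = 0.1318; check Q = 2.387
Then add 0.3572 M of G.
Step 2:
                   E          X          G          L
  init      0.001583      4.873      3.776     0.3576
  Δ       1.6168e-04 4.8505e-04 -1.6168e-04 -3.2337e-04
  eq        0.001745      4.873      3.776     0.3573
  solve Keq expr → x = -1.6168e-04; check Q = 2.387
Then add 0.01163 M of E.
Step 3:
                   E          X          G          L
  init       0.01338      4.873      3.776     0.3573
  Δ         -0.01135   -0.03406    0.01135    0.02271
  eq        0.002022      4.839      3.787       0.38
  solve Keq expr → x = 0.01135; check Q = 2.387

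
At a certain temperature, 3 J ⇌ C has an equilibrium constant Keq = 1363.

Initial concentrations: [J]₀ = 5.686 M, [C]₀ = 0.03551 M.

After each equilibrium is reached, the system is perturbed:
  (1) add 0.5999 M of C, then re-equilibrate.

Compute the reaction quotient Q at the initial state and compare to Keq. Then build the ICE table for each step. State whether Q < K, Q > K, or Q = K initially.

Q₀ = 1.9317e-04; Q < K (proceeds forward)

Q₀ = 1.9317e-04 vs Keq = 1363 ⇒ Q<K, forward
Step 1:
                    J           C
  Initial       5.686     0.03551
  Change       -5.574       1.858
  Equil        0.1116       1.894
  solve Keq expr → x = 1.858; check Q = 1363
Then add 0.5999 M of C.
Step 2:
                    J           C
  Initial      0.1116       2.494
  Change      0.01066   -0.003554
  Equil        0.1222        2.49
  solve Keq expr → x = -0.003554; check Q = 1363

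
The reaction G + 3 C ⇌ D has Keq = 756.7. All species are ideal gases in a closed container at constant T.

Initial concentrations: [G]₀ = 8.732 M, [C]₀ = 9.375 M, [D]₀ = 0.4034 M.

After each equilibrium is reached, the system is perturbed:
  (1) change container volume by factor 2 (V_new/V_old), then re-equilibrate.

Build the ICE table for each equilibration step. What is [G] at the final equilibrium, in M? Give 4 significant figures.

Q₀ = 5.6067e-05 vs Keq = 756.7 ⇒ Q<K, forward
Step 1:
                  G         C         D
  Initial     8.732     9.375    0.4034
  Change     -3.094    -9.281     3.094
  Equil       5.638   0.09359     3.497
  solve Keq expr → x = 3.094; check Q = 756.7
Then change container volume by factor 2 (V_new/V_old).
Step 2:
                  G         C         D
  Initial     2.819   0.04679     1.749
  Change    0.01545   0.04635  -0.01545
  Equil       2.835   0.09314     1.733
  solve Keq expr → x = -0.01545; check Q = 756.7

[G]_eq = 2.835 M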